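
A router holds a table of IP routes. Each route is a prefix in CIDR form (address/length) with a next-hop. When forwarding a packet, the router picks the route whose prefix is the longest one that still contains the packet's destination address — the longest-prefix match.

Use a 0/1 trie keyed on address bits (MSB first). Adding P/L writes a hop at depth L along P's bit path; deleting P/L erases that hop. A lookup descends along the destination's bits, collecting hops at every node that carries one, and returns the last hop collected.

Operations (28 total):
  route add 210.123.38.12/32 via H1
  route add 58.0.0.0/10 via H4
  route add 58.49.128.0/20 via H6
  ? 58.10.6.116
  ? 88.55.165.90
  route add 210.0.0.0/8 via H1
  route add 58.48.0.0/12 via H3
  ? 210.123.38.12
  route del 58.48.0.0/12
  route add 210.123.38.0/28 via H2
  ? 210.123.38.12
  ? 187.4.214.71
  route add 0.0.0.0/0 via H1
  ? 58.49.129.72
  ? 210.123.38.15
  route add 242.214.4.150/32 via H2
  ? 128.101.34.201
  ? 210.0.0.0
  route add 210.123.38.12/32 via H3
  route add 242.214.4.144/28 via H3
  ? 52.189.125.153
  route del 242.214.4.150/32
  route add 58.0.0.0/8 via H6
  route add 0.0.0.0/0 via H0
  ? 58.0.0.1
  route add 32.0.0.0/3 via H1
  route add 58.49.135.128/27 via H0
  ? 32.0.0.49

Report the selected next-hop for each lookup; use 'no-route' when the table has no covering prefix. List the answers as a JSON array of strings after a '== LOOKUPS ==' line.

Trace:
  add 210.123.38.12/32 -> H1 at depth 32
  add 58.0.0.0/10 -> H4 at depth 10
  add 58.49.128.0/20 -> H6 at depth 20
  ? 58.10.6.116  path d0:-→d1:-→d2:-→d3:-→d4:-→d5:-→d6:-→d7:-→d8:-→d9:-→d10:H4  best=H4
  ? 88.55.165.90  path d0:-→d1:-  best=no-route
  add 210.0.0.0/8 -> H1 at depth 8
  add 58.48.0.0/12 -> H3 at depth 12
  ? 210.123.38.12  path d0:-→d1:-→d2:-→d3:-→d4:-→d5:-→d6:-→d7:-→d8:H1→d9:-→d10:-→d11:-→d12:-→d13:-→d14:-→d15:-→d16:-→d17:-→d18:-→d19:-→d20:-→d21:-→d22:-→d23:-→d24:-→d25:-→d26:-→d27:-→d28:-→d29:-→d30:-→d31:-→d32:H1  best=H1
  - 58.48.0.0/12 clear@12
  add 210.123.38.0/28 -> H2 at depth 28
  ? 210.123.38.12  path d0:-→d1:-→d2:-→d3:-→d4:-→d5:-→d6:-→d7:-→d8:H1→d9:-→d10:-→d11:-→d12:-→d13:-→d14:-→d15:-→d16:-→d17:-→d18:-→d19:-→d20:-→d21:-→d22:-→d23:-→d24:-→d25:-→d26:-→d27:-→d28:H2→d29:-→d30:-→d31:-→d32:H1  best=H1
  ? 187.4.214.71  path d0:-→d1:-  best=no-route
  add 0.0.0.0/0 -> H1 at depth 0
  ? 58.49.129.72  path d0:H1→d1:-→d2:-→d3:-→d4:-→d5:-→d6:-→d7:-→d8:-→d9:-→d10:H4→d11:-→d12:-→d13:-→d14:-→d15:-→d16:-→d17:-→d18:-→d19:-→d20:H6  best=H6
  ? 210.123.38.15  path d0:H1→d1:-→d2:-→d3:-→d4:-→d5:-→d6:-→d7:-→d8:H1→d9:-→d10:-→d11:-→d12:-→d13:-→d14:-→d15:-→d16:-→d17:-→d18:-→d19:-→d20:-→d21:-→d22:-→d23:-→d24:-→d25:-→d26:-→d27:-→d28:H2→d29:-→d30:-  best=H2
  add 242.214.4.150/32 -> H2 at depth 32
  ? 128.101.34.201  path d0:H1→d1:-  best=H1
  ? 210.0.0.0  path d0:H1→d1:-→d2:-→d3:-→d4:-→d5:-→d6:-→d7:-→d8:H1→d9:-  best=H1
  add 210.123.38.12/32 -> H3 at depth 32
  add 242.214.4.144/28 -> H3 at depth 28
  ? 52.189.125.153  path d0:H1→d1:-→d2:-→d3:-→d4:-  best=H1
  - 242.214.4.150/32 clear@32
  add 58.0.0.0/8 -> H6 at depth 8
  add 0.0.0.0/0 -> H0 at depth 0
  ? 58.0.0.1  path d0:H0→d1:-→d2:-→d3:-→d4:-→d5:-→d6:-→d7:-→d8:H6→d9:-→d10:H4  best=H4
  add 32.0.0.0/3 -> H1 at depth 3
  add 58.49.135.128/27 -> H0 at depth 27
  ? 32.0.0.49  path d0:H0→d1:-→d2:-→d3:H1  best=H1

== LOOKUPS ==
["H4","no-route","H1","H1","no-route","H6","H2","H1","H1","H1","H4","H1"]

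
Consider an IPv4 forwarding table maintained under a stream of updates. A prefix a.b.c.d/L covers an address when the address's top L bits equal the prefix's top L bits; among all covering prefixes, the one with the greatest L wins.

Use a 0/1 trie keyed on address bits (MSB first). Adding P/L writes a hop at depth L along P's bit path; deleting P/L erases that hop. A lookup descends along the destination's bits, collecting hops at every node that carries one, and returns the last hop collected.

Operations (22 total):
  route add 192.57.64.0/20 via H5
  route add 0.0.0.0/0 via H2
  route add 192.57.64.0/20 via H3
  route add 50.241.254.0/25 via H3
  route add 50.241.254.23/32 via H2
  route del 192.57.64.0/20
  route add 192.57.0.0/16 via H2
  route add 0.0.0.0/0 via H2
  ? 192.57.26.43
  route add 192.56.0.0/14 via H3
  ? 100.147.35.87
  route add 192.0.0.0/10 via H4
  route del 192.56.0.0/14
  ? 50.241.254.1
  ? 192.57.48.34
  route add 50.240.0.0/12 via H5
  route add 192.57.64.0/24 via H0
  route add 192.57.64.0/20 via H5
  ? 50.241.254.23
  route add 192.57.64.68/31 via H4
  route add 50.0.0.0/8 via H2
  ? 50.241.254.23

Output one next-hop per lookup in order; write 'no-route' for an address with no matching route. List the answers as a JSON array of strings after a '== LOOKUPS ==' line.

Trace:
  + 192.57.64.0/20 (H5) depth=20
  + 0.0.0.0/0 (H2) depth=0
  + 192.57.64.0/20 (H3) depth=20
  + 50.241.254.0/25 (H3) depth=25
  + 50.241.254.23/32 (H2) depth=32
  - 192.57.64.0/20 clear@20
  + 192.57.0.0/16 (H2) depth=16
  + 0.0.0.0/0 (H2) depth=0
  ? 192.57.26.43  path d0:H2→d1:-→d2:-→d3:-→d4:-→d5:-→d6:-→d7:-→d8:-→d9:-→d10:-→d11:-→d12:-→d13:-→d14:-→d15:-→d16:H2→d17:-  best=H2
  + 192.56.0.0/14 (H3) depth=14
  ? 100.147.35.87  path d0:H2→d1:-  best=H2
  + 192.0.0.0/10 (H4) depth=10
  - 192.56.0.0/14 clear@14
  ? 50.241.254.1  path d0:H2→d1:-→d2:-→d3:-→d4:-→d5:-→d6:-→d7:-→d8:-→d9:-→d10:-→d11:-→d12:-→d13:-→d14:-→d15:-→d16:-→d17:-→d18:-→d19:-→d20:-→d21:-→d22:-→d23:-→d24:-→d25:H3→d26:-→d27:-  best=H3
  ? 192.57.48.34  path d0:H2→d1:-→d2:-→d3:-→d4:-→d5:-→d6:-→d7:-→d8:-→d9:-→d10:H4→d11:-→d12:-→d13:-→d14:-→d15:-→d16:H2→d17:-  best=H2
  + 50.240.0.0/12 (H5) depth=12
  + 192.57.64.0/24 (H0) depth=24
  + 192.57.64.0/20 (H5) depth=20
  ? 50.241.254.23  path d0:H2→d1:-→d2:-→d3:-→d4:-→d5:-→d6:-→d7:-→d8:-→d9:-→d10:-→d11:-→d12:H5→d13:-→d14:-→d15:-→d16:-→d17:-→d18:-→d19:-→d20:-→d21:-→d22:-→d23:-→d24:-→d25:H3→d26:-→d27:-→d28:-→d29:-→d30:-→d31:-→d32:H2  best=H2
  + 192.57.64.68/31 (H4) depth=31
  + 50.0.0.0/8 (H2) depth=8
  ? 50.241.254.23  path d0:H2→d1:-→d2:-→d3:-→d4:-→d5:-→d6:-→d7:-→d8:H2→d9:-→d10:-→d11:-→d12:H5→d13:-→d14:-→d15:-→d16:-→d17:-→d18:-→d19:-→d20:-→d21:-→d22:-→d23:-→d24:-→d25:H3→d26:-→d27:-→d28:-→d29:-→d30:-→d31:-→d32:H2  best=H2

== LOOKUPS ==
["H2","H2","H3","H2","H2","H2"]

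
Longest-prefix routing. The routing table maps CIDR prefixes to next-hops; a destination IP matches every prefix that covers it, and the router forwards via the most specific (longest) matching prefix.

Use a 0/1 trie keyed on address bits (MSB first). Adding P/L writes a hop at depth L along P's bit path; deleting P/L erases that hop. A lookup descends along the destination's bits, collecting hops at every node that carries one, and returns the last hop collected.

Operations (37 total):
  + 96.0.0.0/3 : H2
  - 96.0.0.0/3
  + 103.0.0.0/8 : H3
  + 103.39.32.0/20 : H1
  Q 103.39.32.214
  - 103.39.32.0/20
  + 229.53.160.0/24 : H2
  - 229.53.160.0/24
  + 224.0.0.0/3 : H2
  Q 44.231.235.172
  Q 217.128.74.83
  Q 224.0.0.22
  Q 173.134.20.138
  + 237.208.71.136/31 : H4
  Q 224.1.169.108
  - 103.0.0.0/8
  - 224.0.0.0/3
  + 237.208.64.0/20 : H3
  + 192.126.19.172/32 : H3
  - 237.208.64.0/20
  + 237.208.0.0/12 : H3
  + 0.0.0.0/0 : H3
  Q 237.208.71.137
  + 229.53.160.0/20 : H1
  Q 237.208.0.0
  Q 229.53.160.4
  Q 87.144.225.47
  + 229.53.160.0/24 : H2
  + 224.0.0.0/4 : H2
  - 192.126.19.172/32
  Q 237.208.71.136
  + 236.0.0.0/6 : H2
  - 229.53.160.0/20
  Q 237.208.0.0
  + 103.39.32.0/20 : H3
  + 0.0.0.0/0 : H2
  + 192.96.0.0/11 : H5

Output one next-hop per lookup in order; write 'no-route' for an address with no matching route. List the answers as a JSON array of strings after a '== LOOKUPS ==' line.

Trace:
  + 96.0.0.0/3 (H2) depth=3
  - 96.0.0.0/3 clear@3
  + 103.0.0.0/8 (H3) depth=8
  + 103.39.32.0/20 (H1) depth=20
  Q 103.39.32.214: descend 01100111001001110010 ; hops seen [H3,H1] ; pick H1
  - 103.39.32.0/20 clear@20
  + 229.53.160.0/24 (H2) depth=24
  - 229.53.160.0/24 clear@24
  + 224.0.0.0/3 (H2) depth=3
  Q 44.231.235.172: descend 0 ; hops seen [∅] ; pick no-route
  Q 217.128.74.83: descend 11 ; hops seen [∅] ; pick no-route
  Q 224.0.0.22: descend 11100 ; hops seen [H2] ; pick H2
  Q 173.134.20.138: descend 1 ; hops seen [∅] ; pick no-route
  + 237.208.71.136/31 (H4) depth=31
  Q 224.1.169.108: descend 11100 ; hops seen [H2] ; pick H2
  - 103.0.0.0/8 clear@8
  - 224.0.0.0/3 clear@3
  + 237.208.64.0/20 (H3) depth=20
  + 192.126.19.172/32 (H3) depth=32
  - 237.208.64.0/20 clear@20
  + 237.208.0.0/12 (H3) depth=12
  + 0.0.0.0/0 (H3) depth=0
  Q 237.208.71.137: descend 1110110111010000010001111000100 ; hops seen [H3,H3,H4] ; pick H4
  + 229.53.160.0/20 (H1) depth=20
  Q 237.208.0.0: descend 11101101110100000 ; hops seen [H3,H3] ; pick H3
  Q 229.53.160.4: descend 111001010011010110100000 ; hops seen [H3,H1] ; pick H1
  Q 87.144.225.47: descend 01 ; hops seen [H3] ; pick H3
  + 229.53.160.0/24 (H2) depth=24
  + 224.0.0.0/4 (H2) depth=4
  - 192.126.19.172/32 clear@32
  Q 237.208.71.136: descend 1110110111010000010001111000100 ; hops seen [H3,H2,H3,H4] ; pick H4
  + 236.0.0.0/6 (H2) depth=6
  - 229.53.160.0/20 clear@20
  Q 237.208.0.0: descend 11101101110100000 ; hops seen [H3,H2,H2,H3] ; pick H3
  + 103.39.32.0/20 (H3) depth=20
  + 0.0.0.0/0 (H2) depth=0
  + 192.96.0.0/11 (H5) depth=11

== LOOKUPS ==
["H1","no-route","no-route","H2","no-route","H2","H4","H3","H1","H3","H4","H3"]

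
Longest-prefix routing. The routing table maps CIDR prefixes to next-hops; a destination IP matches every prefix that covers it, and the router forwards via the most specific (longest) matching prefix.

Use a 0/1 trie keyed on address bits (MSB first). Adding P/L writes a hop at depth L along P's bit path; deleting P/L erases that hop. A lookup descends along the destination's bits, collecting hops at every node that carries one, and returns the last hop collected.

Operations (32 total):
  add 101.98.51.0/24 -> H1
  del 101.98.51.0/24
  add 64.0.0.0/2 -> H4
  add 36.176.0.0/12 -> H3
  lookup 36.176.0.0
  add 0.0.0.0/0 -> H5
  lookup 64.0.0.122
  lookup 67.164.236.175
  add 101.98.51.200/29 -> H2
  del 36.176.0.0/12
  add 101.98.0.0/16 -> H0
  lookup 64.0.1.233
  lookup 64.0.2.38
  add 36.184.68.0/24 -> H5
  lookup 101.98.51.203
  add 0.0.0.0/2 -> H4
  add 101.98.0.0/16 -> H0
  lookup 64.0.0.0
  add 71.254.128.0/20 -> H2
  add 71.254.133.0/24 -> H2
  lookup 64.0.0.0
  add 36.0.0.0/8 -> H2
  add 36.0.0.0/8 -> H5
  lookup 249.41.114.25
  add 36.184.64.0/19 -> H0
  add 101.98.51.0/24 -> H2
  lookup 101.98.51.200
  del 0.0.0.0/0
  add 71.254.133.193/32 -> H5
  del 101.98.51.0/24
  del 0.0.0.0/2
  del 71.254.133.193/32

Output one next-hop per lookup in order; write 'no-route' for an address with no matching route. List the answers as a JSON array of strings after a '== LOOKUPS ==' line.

Apply in order:
  + 101.98.51.0/24 (H1) depth=24
  - 101.98.51.0/24 clear@24
  + 64.0.0.0/2 (H4) depth=2
  + 36.176.0.0/12 (H3) depth=12
  Q 36.176.0.0: descend 001001001011 ; hops seen [H3] ; pick H3
  + 0.0.0.0/0 (H5) depth=0
  Q 64.0.0.122: descend 01 ; hops seen [H5,H4] ; pick H4
  Q 67.164.236.175: descend 01 ; hops seen [H5,H4] ; pick H4
  + 101.98.51.200/29 (H2) depth=29
  - 36.176.0.0/12 clear@12
  + 101.98.0.0/16 (H0) depth=16
  Q 64.0.1.233: descend 01 ; hops seen [H5,H4] ; pick H4
  Q 64.0.2.38: descend 01 ; hops seen [H5,H4] ; pick H4
  + 36.184.68.0/24 (H5) depth=24
  Q 101.98.51.203: descend 01100101011000100011001111001 ; hops seen [H5,H4,H0,H2] ; pick H2
  + 0.0.0.0/2 (H4) depth=2
  + 101.98.0.0/16 (H0) depth=16
  Q 64.0.0.0: descend 01 ; hops seen [H5,H4] ; pick H4
  + 71.254.128.0/20 (H2) depth=20
  + 71.254.133.0/24 (H2) depth=24
  Q 64.0.0.0: descend 01000 ; hops seen [H5,H4] ; pick H4
  + 36.0.0.0/8 (H2) depth=8
  + 36.0.0.0/8 (H5) depth=8
  Q 249.41.114.25: descend ε ; hops seen [H5] ; pick H5
  + 36.184.64.0/19 (H0) depth=19
  + 101.98.51.0/24 (H2) depth=24
  Q 101.98.51.200: descend 01100101011000100011001111001 ; hops seen [H5,H4,H0,H2,H2] ; pick H2
  - 0.0.0.0/0 clear@0
  + 71.254.133.193/32 (H5) depth=32
  - 101.98.51.0/24 clear@24
  - 0.0.0.0/2 clear@2
  - 71.254.133.193/32 clear@32

== LOOKUPS ==
["H3","H4","H4","H4","H4","H2","H4","H4","H5","H2"]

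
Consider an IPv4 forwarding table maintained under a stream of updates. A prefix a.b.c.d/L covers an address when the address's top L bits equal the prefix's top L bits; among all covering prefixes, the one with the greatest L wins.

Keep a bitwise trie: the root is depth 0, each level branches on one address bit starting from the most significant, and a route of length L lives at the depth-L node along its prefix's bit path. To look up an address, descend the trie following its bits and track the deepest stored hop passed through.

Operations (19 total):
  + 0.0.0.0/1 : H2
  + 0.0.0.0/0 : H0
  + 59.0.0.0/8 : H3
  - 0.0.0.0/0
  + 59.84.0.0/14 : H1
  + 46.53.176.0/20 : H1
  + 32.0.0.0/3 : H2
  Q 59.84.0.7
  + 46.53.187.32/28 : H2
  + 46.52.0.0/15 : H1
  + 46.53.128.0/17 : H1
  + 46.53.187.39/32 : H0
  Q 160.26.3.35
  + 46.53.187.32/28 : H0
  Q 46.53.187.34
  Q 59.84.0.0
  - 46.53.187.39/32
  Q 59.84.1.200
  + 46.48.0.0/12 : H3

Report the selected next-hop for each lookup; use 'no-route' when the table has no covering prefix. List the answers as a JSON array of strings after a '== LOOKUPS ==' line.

Trace:
  add 0.0.0.0/1 -> H2 at depth 1
  add 0.0.0.0/0 -> H0 at depth 0
  add 59.0.0.0/8 -> H3 at depth 8
  del 0.0.0.0/0 (clear depth 0)
  add 59.84.0.0/14 -> H1 at depth 14
  add 46.53.176.0/20 -> H1 at depth 20
  add 32.0.0.0/3 -> H2 at depth 3
  Q 59.84.0.7: descend 00111011010101 ; hops seen [H2,H2,H3,H1] ; pick H1
  add 46.53.187.32/28 -> H2 at depth 28
  add 46.52.0.0/15 -> H1 at depth 15
  add 46.53.128.0/17 -> H1 at depth 17
  add 46.53.187.39/32 -> H0 at depth 32
  Q 160.26.3.35: descend ε ; hops seen [∅] ; pick no-route
  add 46.53.187.32/28 -> H0 at depth 28
  Q 46.53.187.34: descend 00101110001101011011101100100 ; hops seen [H2,H2,H1,H1,H1,H0] ; pick H0
  Q 59.84.0.0: descend 00111011010101 ; hops seen [H2,H2,H3,H1] ; pick H1
  del 46.53.187.39/32 (clear depth 32)
  Q 59.84.1.200: descend 00111011010101 ; hops seen [H2,H2,H3,H1] ; pick H1
  add 46.48.0.0/12 -> H3 at depth 12

== LOOKUPS ==
["H1","no-route","H0","H1","H1"]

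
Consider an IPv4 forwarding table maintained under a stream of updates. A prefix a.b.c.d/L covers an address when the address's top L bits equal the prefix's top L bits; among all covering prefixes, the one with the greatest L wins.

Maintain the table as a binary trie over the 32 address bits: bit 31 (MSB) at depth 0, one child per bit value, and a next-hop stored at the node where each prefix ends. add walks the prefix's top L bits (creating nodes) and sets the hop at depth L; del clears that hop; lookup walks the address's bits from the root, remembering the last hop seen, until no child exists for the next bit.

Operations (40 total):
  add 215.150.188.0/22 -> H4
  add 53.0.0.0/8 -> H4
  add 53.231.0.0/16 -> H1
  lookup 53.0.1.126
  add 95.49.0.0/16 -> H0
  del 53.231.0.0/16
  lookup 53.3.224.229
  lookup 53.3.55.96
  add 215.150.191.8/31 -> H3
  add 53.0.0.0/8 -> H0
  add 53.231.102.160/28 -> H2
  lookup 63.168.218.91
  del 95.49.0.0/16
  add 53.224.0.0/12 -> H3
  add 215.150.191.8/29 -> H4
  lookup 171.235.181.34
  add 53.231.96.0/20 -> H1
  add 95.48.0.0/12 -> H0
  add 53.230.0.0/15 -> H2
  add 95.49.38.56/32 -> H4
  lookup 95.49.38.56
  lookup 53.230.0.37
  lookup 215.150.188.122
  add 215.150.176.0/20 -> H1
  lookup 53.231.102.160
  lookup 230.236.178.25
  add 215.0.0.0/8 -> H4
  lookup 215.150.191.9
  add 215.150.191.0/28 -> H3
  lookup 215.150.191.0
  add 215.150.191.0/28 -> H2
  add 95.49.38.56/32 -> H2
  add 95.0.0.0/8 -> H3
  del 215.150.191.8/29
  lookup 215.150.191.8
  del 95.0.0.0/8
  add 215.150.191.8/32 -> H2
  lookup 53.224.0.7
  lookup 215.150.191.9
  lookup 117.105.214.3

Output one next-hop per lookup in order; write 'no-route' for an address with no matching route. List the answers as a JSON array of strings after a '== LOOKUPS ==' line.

Process each operation:
  + 215.150.188.0/22 (H4) depth=22
  + 53.0.0.0/8 (H4) depth=8
  + 53.231.0.0/16 (H1) depth=16
  ? 53.0.1.126  path d0:-→d1:-→d2:-→d3:-→d4:-→d5:-→d6:-→d7:-→d8:H4  best=H4
  + 95.49.0.0/16 (H0) depth=16
  - 53.231.0.0/16 clear@16
  ? 53.3.224.229  path d0:-→d1:-→d2:-→d3:-→d4:-→d5:-→d6:-→d7:-→d8:H4  best=H4
  ? 53.3.55.96  path d0:-→d1:-→d2:-→d3:-→d4:-→d5:-→d6:-→d7:-→d8:H4  best=H4
  + 215.150.191.8/31 (H3) depth=31
  + 53.0.0.0/8 (H0) depth=8
  + 53.231.102.160/28 (H2) depth=28
  ? 63.168.218.91  path d0:-→d1:-→d2:-→d3:-→d4:-  best=no-route
  - 95.49.0.0/16 clear@16
  + 53.224.0.0/12 (H3) depth=12
  + 215.150.191.8/29 (H4) depth=29
  ? 171.235.181.34  path d0:-→d1:-  best=no-route
  + 53.231.96.0/20 (H1) depth=20
  + 95.48.0.0/12 (H0) depth=12
  + 53.230.0.0/15 (H2) depth=15
  + 95.49.38.56/32 (H4) depth=32
  ? 95.49.38.56  path d0:-→d1:-→d2:-→d3:-→d4:-→d5:-→d6:-→d7:-→d8:-→d9:-→d10:-→d11:-→d12:H0→d13:-→d14:-→d15:-→d16:-→d17:-→d18:-→d19:-→d20:-→d21:-→d22:-→d23:-→d24:-→d25:-→d26:-→d27:-→d28:-→d29:-→d30:-→d31:-→d32:H4  best=H4
  ? 53.230.0.37  path d0:-→d1:-→d2:-→d3:-→d4:-→d5:-→d6:-→d7:-→d8:H0→d9:-→d10:-→d11:-→d12:H3→d13:-→d14:-→d15:H2  best=H2
  ? 215.150.188.122  path d0:-→d1:-→d2:-→d3:-→d4:-→d5:-→d6:-→d7:-→d8:-→d9:-→d10:-→d11:-→d12:-→d13:-→d14:-→d15:-→d16:-→d17:-→d18:-→d19:-→d20:-→d21:-→d22:H4  best=H4
  + 215.150.176.0/20 (H1) depth=20
  ? 53.231.102.160  path d0:-→d1:-→d2:-→d3:-→d4:-→d5:-→d6:-→d7:-→d8:H0→d9:-→d10:-→d11:-→d12:H3→d13:-→d14:-→d15:H2→d16:-→d17:-→d18:-→d19:-→d20:H1→d21:-→d22:-→d23:-→d24:-→d25:-→d26:-→d27:-→d28:H2  best=H2
  ? 230.236.178.25  path d0:-→d1:-→d2:-  best=no-route
  + 215.0.0.0/8 (H4) depth=8
  ? 215.150.191.9  path d0:-→d1:-→d2:-→d3:-→d4:-→d5:-→d6:-→d7:-→d8:H4→d9:-→d10:-→d11:-→d12:-→d13:-→d14:-→d15:-→d16:-→d17:-→d18:-→d19:-→d20:H1→d21:-→d22:H4→d23:-→d24:-→d25:-→d26:-→d27:-→d28:-→d29:H4→d30:-→d31:H3  best=H3
  + 215.150.191.0/28 (H3) depth=28
  ? 215.150.191.0  path d0:-→d1:-→d2:-→d3:-→d4:-→d5:-→d6:-→d7:-→d8:H4→d9:-→d10:-→d11:-→d12:-→d13:-→d14:-→d15:-→d16:-→d17:-→d18:-→d19:-→d20:H1→d21:-→d22:H4→d23:-→d24:-→d25:-→d26:-→d27:-→d28:H3  best=H3
  + 215.150.191.0/28 (H2) depth=28
  + 95.49.38.56/32 (H2) depth=32
  + 95.0.0.0/8 (H3) depth=8
  - 215.150.191.8/29 clear@29
  ? 215.150.191.8  path d0:-→d1:-→d2:-→d3:-→d4:-→d5:-→d6:-→d7:-→d8:H4→d9:-→d10:-→d11:-→d12:-→d13:-→d14:-→d15:-→d16:-→d17:-→d18:-→d19:-→d20:H1→d21:-→d22:H4→d23:-→d24:-→d25:-→d26:-→d27:-→d28:H2→d29:-→d30:-→d31:H3  best=H3
  - 95.0.0.0/8 clear@8
  + 215.150.191.8/32 (H2) depth=32
  ? 53.224.0.7  path d0:-→d1:-→d2:-→d3:-→d4:-→d5:-→d6:-→d7:-→d8:H0→d9:-→d10:-→d11:-→d12:H3→d13:-  best=H3
  ? 215.150.191.9  path d0:-→d1:-→d2:-→d3:-→d4:-→d5:-→d6:-→d7:-→d8:H4→d9:-→d10:-→d11:-→d12:-→d13:-→d14:-→d15:-→d16:-→d17:-→d18:-→d19:-→d20:H1→d21:-→d22:H4→d23:-→d24:-→d25:-→d26:-→d27:-→d28:H2→d29:-→d30:-→d31:H3  best=H3
  ? 117.105.214.3  path d0:-→d1:-→d2:-  best=no-route

== LOOKUPS ==
["H4","H4","H4","no-route","no-route","H4","H2","H4","H2","no-route","H3","H3","H3","H3","H3","no-route"]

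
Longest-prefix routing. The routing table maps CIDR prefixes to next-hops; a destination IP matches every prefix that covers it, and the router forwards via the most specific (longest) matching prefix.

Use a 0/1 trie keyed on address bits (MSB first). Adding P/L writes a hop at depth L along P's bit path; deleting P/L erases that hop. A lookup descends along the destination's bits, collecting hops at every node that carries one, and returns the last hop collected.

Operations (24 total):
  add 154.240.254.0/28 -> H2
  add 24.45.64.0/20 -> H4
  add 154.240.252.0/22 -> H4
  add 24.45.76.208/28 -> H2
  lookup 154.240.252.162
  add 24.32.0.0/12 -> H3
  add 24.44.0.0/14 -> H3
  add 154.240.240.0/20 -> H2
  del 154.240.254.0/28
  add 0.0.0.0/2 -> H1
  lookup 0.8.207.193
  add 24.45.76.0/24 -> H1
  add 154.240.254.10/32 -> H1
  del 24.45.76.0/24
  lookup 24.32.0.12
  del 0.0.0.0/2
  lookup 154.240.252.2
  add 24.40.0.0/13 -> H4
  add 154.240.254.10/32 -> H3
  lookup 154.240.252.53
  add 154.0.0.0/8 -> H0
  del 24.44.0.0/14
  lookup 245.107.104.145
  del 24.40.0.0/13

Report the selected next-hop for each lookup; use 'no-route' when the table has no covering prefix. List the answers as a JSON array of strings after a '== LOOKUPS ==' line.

Trace:
  add 154.240.254.0/28 -> H2 at depth 28
  add 24.45.64.0/20 -> H4 at depth 20
  add 154.240.252.0/22 -> H4 at depth 22
  add 24.45.76.208/28 -> H2 at depth 28
  ? 154.240.252.162  path d0:-→d1:-→d2:-→d3:-→d4:-→d5:-→d6:-→d7:-→d8:-→d9:-→d10:-→d11:-→d12:-→d13:-→d14:-→d15:-→d16:-→d17:-→d18:-→d19:-→d20:-→d21:-→d22:H4  best=H4
  add 24.32.0.0/12 -> H3 at depth 12
  add 24.44.0.0/14 -> H3 at depth 14
  add 154.240.240.0/20 -> H2 at depth 20
  - 154.240.254.0/28 clear@28
  add 0.0.0.0/2 -> H1 at depth 2
  ? 0.8.207.193  path d0:-→d1:-→d2:H1→d3:-  best=H1
  add 24.45.76.0/24 -> H1 at depth 24
  add 154.240.254.10/32 -> H1 at depth 32
  - 24.45.76.0/24 clear@24
  ? 24.32.0.12  path d0:-→d1:-→d2:H1→d3:-→d4:-→d5:-→d6:-→d7:-→d8:-→d9:-→d10:-→d11:-→d12:H3  best=H3
  - 0.0.0.0/2 clear@2
  ? 154.240.252.2  path d0:-→d1:-→d2:-→d3:-→d4:-→d5:-→d6:-→d7:-→d8:-→d9:-→d10:-→d11:-→d12:-→d13:-→d14:-→d15:-→d16:-→d17:-→d18:-→d19:-→d20:H2→d21:-→d22:H4  best=H4
  add 24.40.0.0/13 -> H4 at depth 13
  add 154.240.254.10/32 -> H3 at depth 32
  ? 154.240.252.53  path d0:-→d1:-→d2:-→d3:-→d4:-→d5:-→d6:-→d7:-→d8:-→d9:-→d10:-→d11:-→d12:-→d13:-→d14:-→d15:-→d16:-→d17:-→d18:-→d19:-→d20:H2→d21:-→d22:H4  best=H4
  add 154.0.0.0/8 -> H0 at depth 8
  - 24.44.0.0/14 clear@14
  ? 245.107.104.145  path d0:-→d1:-  best=no-route
  - 24.40.0.0/13 clear@13

== LOOKUPS ==
["H4","H1","H3","H4","H4","no-route"]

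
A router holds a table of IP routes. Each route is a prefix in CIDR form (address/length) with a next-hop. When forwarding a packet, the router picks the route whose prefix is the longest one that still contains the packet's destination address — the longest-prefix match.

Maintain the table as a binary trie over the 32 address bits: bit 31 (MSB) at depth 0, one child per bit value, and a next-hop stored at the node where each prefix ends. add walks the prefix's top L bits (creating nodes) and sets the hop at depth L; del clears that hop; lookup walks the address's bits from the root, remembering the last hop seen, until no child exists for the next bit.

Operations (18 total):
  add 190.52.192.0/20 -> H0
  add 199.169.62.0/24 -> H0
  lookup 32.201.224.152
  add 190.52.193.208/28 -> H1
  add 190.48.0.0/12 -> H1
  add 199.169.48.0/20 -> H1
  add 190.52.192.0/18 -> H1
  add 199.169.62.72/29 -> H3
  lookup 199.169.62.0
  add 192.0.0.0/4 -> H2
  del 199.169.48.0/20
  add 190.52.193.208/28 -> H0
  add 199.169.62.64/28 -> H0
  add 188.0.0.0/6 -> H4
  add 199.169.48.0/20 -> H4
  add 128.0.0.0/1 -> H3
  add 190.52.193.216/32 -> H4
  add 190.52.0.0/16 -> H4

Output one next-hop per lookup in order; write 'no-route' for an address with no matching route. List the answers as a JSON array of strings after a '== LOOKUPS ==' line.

Process each operation:
  + 190.52.192.0/20 (H0) depth=20
  + 199.169.62.0/24 (H0) depth=24
  Q 32.201.224.152: descend ε ; hops seen [∅] ; pick no-route
  + 190.52.193.208/28 (H1) depth=28
  + 190.48.0.0/12 (H1) depth=12
  + 199.169.48.0/20 (H1) depth=20
  + 190.52.192.0/18 (H1) depth=18
  + 199.169.62.72/29 (H3) depth=29
  Q 199.169.62.0: descend 1100011110101001001111100 ; hops seen [H1,H0] ; pick H0
  + 192.0.0.0/4 (H2) depth=4
  - 199.169.48.0/20 clear@20
  + 190.52.193.208/28 (H0) depth=28
  + 199.169.62.64/28 (H0) depth=28
  + 188.0.0.0/6 (H4) depth=6
  + 199.169.48.0/20 (H4) depth=20
  + 128.0.0.0/1 (H3) depth=1
  + 190.52.193.216/32 (H4) depth=32
  + 190.52.0.0/16 (H4) depth=16

== LOOKUPS ==
["no-route","H0"]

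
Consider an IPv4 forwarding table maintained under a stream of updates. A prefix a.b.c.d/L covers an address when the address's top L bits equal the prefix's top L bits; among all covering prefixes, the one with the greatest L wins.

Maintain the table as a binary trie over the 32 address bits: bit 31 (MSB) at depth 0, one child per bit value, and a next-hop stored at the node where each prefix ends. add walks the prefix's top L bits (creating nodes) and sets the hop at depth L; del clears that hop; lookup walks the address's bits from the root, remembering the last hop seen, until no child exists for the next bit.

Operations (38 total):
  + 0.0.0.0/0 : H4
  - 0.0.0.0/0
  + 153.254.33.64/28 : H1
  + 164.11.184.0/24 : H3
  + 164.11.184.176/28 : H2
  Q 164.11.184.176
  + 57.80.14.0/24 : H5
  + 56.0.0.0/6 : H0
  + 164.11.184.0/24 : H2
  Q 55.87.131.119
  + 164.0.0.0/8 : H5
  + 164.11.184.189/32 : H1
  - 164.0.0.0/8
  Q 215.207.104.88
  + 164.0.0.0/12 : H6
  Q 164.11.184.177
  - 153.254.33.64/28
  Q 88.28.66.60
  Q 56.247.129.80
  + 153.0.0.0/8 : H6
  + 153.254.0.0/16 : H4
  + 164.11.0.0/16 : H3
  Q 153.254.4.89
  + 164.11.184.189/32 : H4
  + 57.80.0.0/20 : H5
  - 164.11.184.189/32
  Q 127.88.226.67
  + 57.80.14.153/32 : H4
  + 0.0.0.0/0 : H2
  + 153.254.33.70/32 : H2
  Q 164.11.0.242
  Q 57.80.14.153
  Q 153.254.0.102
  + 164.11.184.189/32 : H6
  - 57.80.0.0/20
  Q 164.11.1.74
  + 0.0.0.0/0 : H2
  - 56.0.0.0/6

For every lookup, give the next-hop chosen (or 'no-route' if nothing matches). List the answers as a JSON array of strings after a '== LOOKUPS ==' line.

Process each operation:
  add 0.0.0.0/0 -> H4 at depth 0
  del 0.0.0.0/0 (clear depth 0)
  add 153.254.33.64/28 -> H1 at depth 28
  add 164.11.184.0/24 -> H3 at depth 24
  add 164.11.184.176/28 -> H2 at depth 28
  lookup 164.11.184.176: bits 1010010000001011101110001011 walk d0:-→d1:-→d2:-→d3:-→d4:-→d5:-→d6:-→d7:-→d8:-→d9:-→d10:-→d11:-→d12:-→d13:-→d14:-→d15:-→d16:-→d17:-→d18:-→d19:-→d20:-→d21:-→d22:-→d23:-→d24:H3→d25:-→d26:-→d27:-→d28:H2 -> H2
  add 57.80.14.0/24 -> H5 at depth 24
  add 56.0.0.0/6 -> H0 at depth 6
  add 164.11.184.0/24 -> H2 at depth 24
  lookup 55.87.131.119: bits 0011 walk d0:-→d1:-→d2:-→d3:-→d4:- -> no-route
  add 164.0.0.0/8 -> H5 at depth 8
  add 164.11.184.189/32 -> H1 at depth 32
  del 164.0.0.0/8 (clear depth 8)
  lookup 215.207.104.88: bits 1 walk d0:-→d1:- -> no-route
  add 164.0.0.0/12 -> H6 at depth 12
  lookup 164.11.184.177: bits 1010010000001011101110001011 walk d0:-→d1:-→d2:-→d3:-→d4:-→d5:-→d6:-→d7:-→d8:-→d9:-→d10:-→d11:-→d12:H6→d13:-→d14:-→d15:-→d16:-→d17:-→d18:-→d19:-→d20:-→d21:-→d22:-→d23:-→d24:H2→d25:-→d26:-→d27:-→d28:H2 -> H2
  del 153.254.33.64/28 (clear depth 28)
  lookup 88.28.66.60: bits 0 walk d0:-→d1:- -> no-route
  lookup 56.247.129.80: bits 0011100 walk d0:-→d1:-→d2:-→d3:-→d4:-→d5:-→d6:H0→d7:- -> H0
  add 153.0.0.0/8 -> H6 at depth 8
  add 153.254.0.0/16 -> H4 at depth 16
  add 164.11.0.0/16 -> H3 at depth 16
  lookup 153.254.4.89: bits 100110011111111000 walk d0:-→d1:-→d2:-→d3:-→d4:-→d5:-→d6:-→d7:-→d8:H6→d9:-→d10:-→d11:-→d12:-→d13:-→d14:-→d15:-→d16:H4→d17:-→d18:- -> H4
  add 164.11.184.189/32 -> H4 at depth 32
  add 57.80.0.0/20 -> H5 at depth 20
  del 164.11.184.189/32 (clear depth 32)
  lookup 127.88.226.67: bits 0 walk d0:-→d1:- -> no-route
  add 57.80.14.153/32 -> H4 at depth 32
  add 0.0.0.0/0 -> H2 at depth 0
  add 153.254.33.70/32 -> H2 at depth 32
  lookup 164.11.0.242: bits 1010010000001011 walk d0:H2→d1:-→d2:-→d3:-→d4:-→d5:-→d6:-→d7:-→d8:-→d9:-→d10:-→d11:-→d12:H6→d13:-→d14:-→d15:-→d16:H3 -> H3
  lookup 57.80.14.153: bits 00111001010100000000111010011001 walk d0:H2→d1:-→d2:-→d3:-→d4:-→d5:-→d6:H0→d7:-→d8:-→d9:-→d10:-→d11:-→d12:-→d13:-→d14:-→d15:-→d16:-→d17:-→d18:-→d19:-→d20:H5→d21:-→d22:-→d23:-→d24:H5→d25:-→d26:-→d27:-→d28:-→d29:-→d30:-→d31:-→d32:H4 -> H4
  lookup 153.254.0.102: bits 100110011111111000 walk d0:H2→d1:-→d2:-→d3:-→d4:-→d5:-→d6:-→d7:-→d8:H6→d9:-→d10:-→d11:-→d12:-→d13:-→d14:-→d15:-→d16:H4→d17:-→d18:- -> H4
  add 164.11.184.189/32 -> H6 at depth 32
  del 57.80.0.0/20 (clear depth 20)
  lookup 164.11.1.74: bits 1010010000001011 walk d0:H2→d1:-→d2:-→d3:-→d4:-→d5:-→d6:-→d7:-→d8:-→d9:-→d10:-→d11:-→d12:H6→d13:-→d14:-→d15:-→d16:H3 -> H3
  add 0.0.0.0/0 -> H2 at depth 0
  del 56.0.0.0/6 (clear depth 6)

== LOOKUPS ==
["H2","no-route","no-route","H2","no-route","H0","H4","no-route","H3","H4","H4","H3"]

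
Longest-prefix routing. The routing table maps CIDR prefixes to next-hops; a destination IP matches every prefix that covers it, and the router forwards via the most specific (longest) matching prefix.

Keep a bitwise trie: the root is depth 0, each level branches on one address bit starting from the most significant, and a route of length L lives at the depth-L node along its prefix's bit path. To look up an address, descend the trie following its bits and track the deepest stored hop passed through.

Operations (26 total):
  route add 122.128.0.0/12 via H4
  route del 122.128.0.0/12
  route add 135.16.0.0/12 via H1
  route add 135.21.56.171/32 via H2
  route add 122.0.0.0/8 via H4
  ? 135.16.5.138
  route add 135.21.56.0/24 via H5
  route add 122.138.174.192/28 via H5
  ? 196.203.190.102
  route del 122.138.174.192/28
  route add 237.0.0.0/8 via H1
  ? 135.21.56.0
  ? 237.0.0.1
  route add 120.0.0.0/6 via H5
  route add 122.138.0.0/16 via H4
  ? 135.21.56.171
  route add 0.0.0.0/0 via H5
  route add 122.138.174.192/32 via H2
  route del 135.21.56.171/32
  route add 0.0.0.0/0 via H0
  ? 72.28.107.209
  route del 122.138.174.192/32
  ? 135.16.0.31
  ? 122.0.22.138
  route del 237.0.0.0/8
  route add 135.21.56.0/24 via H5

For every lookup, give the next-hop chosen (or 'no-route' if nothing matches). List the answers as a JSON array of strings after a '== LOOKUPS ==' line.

Apply in order:
  add 122.128.0.0/12 -> H4 at depth 12
  del 122.128.0.0/12 (clear depth 12)
  add 135.16.0.0/12 -> H1 at depth 12
  add 135.21.56.171/32 -> H2 at depth 32
  add 122.0.0.0/8 -> H4 at depth 8
  lookup 135.16.5.138: bits 1000011100010 walk d0:-→d1:-→d2:-→d3:-→d4:-→d5:-→d6:-→d7:-→d8:-→d9:-→d10:-→d11:-→d12:H1→d13:- -> H1
  add 135.21.56.0/24 -> H5 at depth 24
  add 122.138.174.192/28 -> H5 at depth 28
  lookup 196.203.190.102: bits 1 walk d0:-→d1:- -> no-route
  del 122.138.174.192/28 (clear depth 28)
  add 237.0.0.0/8 -> H1 at depth 8
  lookup 135.21.56.0: bits 100001110001010100111000 walk d0:-→d1:-→d2:-→d3:-→d4:-→d5:-→d6:-→d7:-→d8:-→d9:-→d10:-→d11:-→d12:H1→d13:-→d14:-→d15:-→d16:-→d17:-→d18:-→d19:-→d20:-→d21:-→d22:-→d23:-→d24:H5 -> H5
  lookup 237.0.0.1: bits 11101101 walk d0:-→d1:-→d2:-→d3:-→d4:-→d5:-→d6:-→d7:-→d8:H1 -> H1
  add 120.0.0.0/6 -> H5 at depth 6
  add 122.138.0.0/16 -> H4 at depth 16
  lookup 135.21.56.171: bits 10000111000101010011100010101011 walk d0:-→d1:-→d2:-→d3:-→d4:-→d5:-→d6:-→d7:-→d8:-→d9:-→d10:-→d11:-→d12:H1→d13:-→d14:-→d15:-→d16:-→d17:-→d18:-→d19:-→d20:-→d21:-→d22:-→d23:-→d24:H5→d25:-→d26:-→d27:-→d28:-→d29:-→d30:-→d31:-→d32:H2 -> H2
  add 0.0.0.0/0 -> H5 at depth 0
  add 122.138.174.192/32 -> H2 at depth 32
  del 135.21.56.171/32 (clear depth 32)
  add 0.0.0.0/0 -> H0 at depth 0
  lookup 72.28.107.209: bits 01 walk d0:H0→d1:-→d2:- -> H0
  del 122.138.174.192/32 (clear depth 32)
  lookup 135.16.0.31: bits 1000011100010 walk d0:H0→d1:-→d2:-→d3:-→d4:-→d5:-→d6:-→d7:-→d8:-→d9:-→d10:-→d11:-→d12:H1→d13:- -> H1
  lookup 122.0.22.138: bits 01111010 walk d0:H0→d1:-→d2:-→d3:-→d4:-→d5:-→d6:H5→d7:-→d8:H4 -> H4
  del 237.0.0.0/8 (clear depth 8)
  add 135.21.56.0/24 -> H5 at depth 24

== LOOKUPS ==
["H1","no-route","H5","H1","H2","H0","H1","H4"]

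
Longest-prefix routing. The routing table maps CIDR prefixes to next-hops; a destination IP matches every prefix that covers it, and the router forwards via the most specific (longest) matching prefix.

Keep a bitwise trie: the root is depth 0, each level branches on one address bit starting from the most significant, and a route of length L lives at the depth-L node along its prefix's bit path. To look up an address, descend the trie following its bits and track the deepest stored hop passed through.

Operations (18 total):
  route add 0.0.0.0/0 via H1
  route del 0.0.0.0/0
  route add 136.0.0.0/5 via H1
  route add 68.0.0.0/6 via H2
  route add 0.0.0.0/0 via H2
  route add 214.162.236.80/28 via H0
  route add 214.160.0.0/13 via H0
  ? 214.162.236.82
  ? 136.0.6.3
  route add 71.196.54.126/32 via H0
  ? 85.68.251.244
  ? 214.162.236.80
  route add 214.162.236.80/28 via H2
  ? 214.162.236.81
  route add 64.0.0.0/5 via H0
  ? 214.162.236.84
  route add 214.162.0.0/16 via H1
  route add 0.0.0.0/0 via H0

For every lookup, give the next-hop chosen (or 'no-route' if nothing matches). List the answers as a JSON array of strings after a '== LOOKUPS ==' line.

Process each operation:
  + 0.0.0.0/0 (H1) depth=0
  del 0.0.0.0/0 (clear depth 0)
  + 136.0.0.0/5 (H1) depth=5
  + 68.0.0.0/6 (H2) depth=6
  + 0.0.0.0/0 (H2) depth=0
  + 214.162.236.80/28 (H0) depth=28
  + 214.160.0.0/13 (H0) depth=13
  ? 214.162.236.82  path d0:H2→d1:-→d2:-→d3:-→d4:-→d5:-→d6:-→d7:-→d8:-→d9:-→d10:-→d11:-→d12:-→d13:H0→d14:-→d15:-→d16:-→d17:-→d18:-→d19:-→d20:-→d21:-→d22:-→d23:-→d24:-→d25:-→d26:-→d27:-→d28:H0  best=H0
  ? 136.0.6.3  path d0:H2→d1:-→d2:-→d3:-→d4:-→d5:H1  best=H1
  + 71.196.54.126/32 (H0) depth=32
  ? 85.68.251.244  path d0:H2→d1:-→d2:-→d3:-  best=H2
  ? 214.162.236.80  path d0:H2→d1:-→d2:-→d3:-→d4:-→d5:-→d6:-→d7:-→d8:-→d9:-→d10:-→d11:-→d12:-→d13:H0→d14:-→d15:-→d16:-→d17:-→d18:-→d19:-→d20:-→d21:-→d22:-→d23:-→d24:-→d25:-→d26:-→d27:-→d28:H0  best=H0
  + 214.162.236.80/28 (H2) depth=28
  ? 214.162.236.81  path d0:H2→d1:-→d2:-→d3:-→d4:-→d5:-→d6:-→d7:-→d8:-→d9:-→d10:-→d11:-→d12:-→d13:H0→d14:-→d15:-→d16:-→d17:-→d18:-→d19:-→d20:-→d21:-→d22:-→d23:-→d24:-→d25:-→d26:-→d27:-→d28:H2  best=H2
  + 64.0.0.0/5 (H0) depth=5
  ? 214.162.236.84  path d0:H2→d1:-→d2:-→d3:-→d4:-→d5:-→d6:-→d7:-→d8:-→d9:-→d10:-→d11:-→d12:-→d13:H0→d14:-→d15:-→d16:-→d17:-→d18:-→d19:-→d20:-→d21:-→d22:-→d23:-→d24:-→d25:-→d26:-→d27:-→d28:H2  best=H2
  + 214.162.0.0/16 (H1) depth=16
  + 0.0.0.0/0 (H0) depth=0

== LOOKUPS ==
["H0","H1","H2","H0","H2","H2"]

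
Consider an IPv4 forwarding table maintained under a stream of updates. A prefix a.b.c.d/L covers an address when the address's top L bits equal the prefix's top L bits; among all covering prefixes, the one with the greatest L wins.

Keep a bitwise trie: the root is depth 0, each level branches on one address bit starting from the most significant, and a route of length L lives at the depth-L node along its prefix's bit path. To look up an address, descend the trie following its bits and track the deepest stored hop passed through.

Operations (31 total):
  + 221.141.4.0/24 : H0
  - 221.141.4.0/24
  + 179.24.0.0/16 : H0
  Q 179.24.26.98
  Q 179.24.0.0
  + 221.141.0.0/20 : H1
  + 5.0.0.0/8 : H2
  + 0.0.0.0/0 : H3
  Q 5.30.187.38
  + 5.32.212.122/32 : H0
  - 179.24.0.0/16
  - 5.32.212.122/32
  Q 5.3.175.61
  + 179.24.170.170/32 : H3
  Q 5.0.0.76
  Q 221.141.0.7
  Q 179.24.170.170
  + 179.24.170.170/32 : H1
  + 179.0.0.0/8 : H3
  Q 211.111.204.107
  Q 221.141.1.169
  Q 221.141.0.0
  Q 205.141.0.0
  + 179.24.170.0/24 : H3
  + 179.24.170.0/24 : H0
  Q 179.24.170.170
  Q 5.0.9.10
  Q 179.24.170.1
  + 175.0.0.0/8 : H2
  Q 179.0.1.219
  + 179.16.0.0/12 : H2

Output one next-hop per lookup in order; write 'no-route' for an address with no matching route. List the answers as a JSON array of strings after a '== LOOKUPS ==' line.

Process each operation:
  add 221.141.4.0/24 -> H0 at depth 24
  - 221.141.4.0/24 clear@24
  add 179.24.0.0/16 -> H0 at depth 16
  Q 179.24.26.98: descend 1011001100011000 ; hops seen [H0] ; pick H0
  Q 179.24.0.0: descend 1011001100011000 ; hops seen [H0] ; pick H0
  add 221.141.0.0/20 -> H1 at depth 20
  add 5.0.0.0/8 -> H2 at depth 8
  add 0.0.0.0/0 -> H3 at depth 0
  Q 5.30.187.38: descend 00000101 ; hops seen [H3,H2] ; pick H2
  add 5.32.212.122/32 -> H0 at depth 32
  - 179.24.0.0/16 clear@16
  - 5.32.212.122/32 clear@32
  Q 5.3.175.61: descend 0000010100 ; hops seen [H3,H2] ; pick H2
  add 179.24.170.170/32 -> H3 at depth 32
  Q 5.0.0.76: descend 0000010100 ; hops seen [H3,H2] ; pick H2
  Q 221.141.0.7: descend 110111011000110100000 ; hops seen [H3,H1] ; pick H1
  Q 179.24.170.170: descend 10110011000110001010101010101010 ; hops seen [H3,H3] ; pick H3
  add 179.24.170.170/32 -> H1 at depth 32
  add 179.0.0.0/8 -> H3 at depth 8
  Q 211.111.204.107: descend 1101 ; hops seen [H3] ; pick H3
  Q 221.141.1.169: descend 110111011000110100000 ; hops seen [H3,H1] ; pick H1
  Q 221.141.0.0: descend 110111011000110100000 ; hops seen [H3,H1] ; pick H1
  Q 205.141.0.0: descend 110 ; hops seen [H3] ; pick H3
  add 179.24.170.0/24 -> H3 at depth 24
  add 179.24.170.0/24 -> H0 at depth 24
  Q 179.24.170.170: descend 10110011000110001010101010101010 ; hops seen [H3,H3,H0,H1] ; pick H1
  Q 5.0.9.10: descend 0000010100 ; hops seen [H3,H2] ; pick H2
  Q 179.24.170.1: descend 101100110001100010101010 ; hops seen [H3,H3,H0] ; pick H0
  add 175.0.0.0/8 -> H2 at depth 8
  Q 179.0.1.219: descend 10110011000 ; hops seen [H3,H3] ; pick H3
  add 179.16.0.0/12 -> H2 at depth 12

== LOOKUPS ==
["H0","H0","H2","H2","H2","H1","H3","H3","H1","H1","H3","H1","H2","H0","H3"]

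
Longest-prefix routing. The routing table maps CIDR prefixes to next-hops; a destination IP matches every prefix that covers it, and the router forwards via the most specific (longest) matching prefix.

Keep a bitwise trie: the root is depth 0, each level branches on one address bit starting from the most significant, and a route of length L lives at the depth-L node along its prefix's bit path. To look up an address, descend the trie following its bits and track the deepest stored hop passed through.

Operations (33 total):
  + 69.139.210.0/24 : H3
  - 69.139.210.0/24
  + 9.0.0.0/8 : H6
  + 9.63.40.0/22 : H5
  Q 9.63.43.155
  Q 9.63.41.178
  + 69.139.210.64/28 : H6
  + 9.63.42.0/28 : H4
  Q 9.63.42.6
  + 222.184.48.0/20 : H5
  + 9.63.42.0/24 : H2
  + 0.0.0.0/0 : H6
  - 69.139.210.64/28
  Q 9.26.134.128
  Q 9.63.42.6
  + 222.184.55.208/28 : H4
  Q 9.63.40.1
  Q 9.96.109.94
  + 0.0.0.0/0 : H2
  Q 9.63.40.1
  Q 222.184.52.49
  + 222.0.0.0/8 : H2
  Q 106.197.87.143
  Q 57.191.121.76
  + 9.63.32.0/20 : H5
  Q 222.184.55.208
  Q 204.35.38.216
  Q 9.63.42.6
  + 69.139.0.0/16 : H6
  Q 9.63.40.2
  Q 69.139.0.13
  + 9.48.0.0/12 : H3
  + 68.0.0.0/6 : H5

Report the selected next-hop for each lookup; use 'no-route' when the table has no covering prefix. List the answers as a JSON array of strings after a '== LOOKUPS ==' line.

Process each operation:
  add 69.139.210.0/24 -> H3 at depth 24
  - 69.139.210.0/24 clear@24
  add 9.0.0.0/8 -> H6 at depth 8
  add 9.63.40.0/22 -> H5 at depth 22
  lookup 9.63.43.155: bits 0000100100111111001010 walk d0:-→d1:-→d2:-→d3:-→d4:-→d5:-→d6:-→d7:-→d8:H6→d9:-→d10:-→d11:-→d12:-→d13:-→d14:-→d15:-→d16:-→d17:-→d18:-→d19:-→d20:-→d21:-→d22:H5 -> H5
  lookup 9.63.41.178: bits 0000100100111111001010 walk d0:-→d1:-→d2:-→d3:-→d4:-→d5:-→d6:-→d7:-→d8:H6→d9:-→d10:-→d11:-→d12:-→d13:-→d14:-→d15:-→d16:-→d17:-→d18:-→d19:-→d20:-→d21:-→d22:H5 -> H5
  add 69.139.210.64/28 -> H6 at depth 28
  add 9.63.42.0/28 -> H4 at depth 28
  lookup 9.63.42.6: bits 0000100100111111001010100000 walk d0:-→d1:-→d2:-→d3:-→d4:-→d5:-→d6:-→d7:-→d8:H6→d9:-→d10:-→d11:-→d12:-→d13:-→d14:-→d15:-→d16:-→d17:-→d18:-→d19:-→d20:-→d21:-→d22:H5→d23:-→d24:-→d25:-→d26:-→d27:-→d28:H4 -> H4
  add 222.184.48.0/20 -> H5 at depth 20
  add 9.63.42.0/24 -> H2 at depth 24
  add 0.0.0.0/0 -> H6 at depth 0
  - 69.139.210.64/28 clear@28
  lookup 9.26.134.128: bits 0000100100 walk d0:H6→d1:-→d2:-→d3:-→d4:-→d5:-→d6:-→d7:-→d8:H6→d9:-→d10:- -> H6
  lookup 9.63.42.6: bits 0000100100111111001010100000 walk d0:H6→d1:-→d2:-→d3:-→d4:-→d5:-→d6:-→d7:-→d8:H6→d9:-→d10:-→d11:-→d12:-→d13:-→d14:-→d15:-→d16:-→d17:-→d18:-→d19:-→d20:-→d21:-→d22:H5→d23:-→d24:H2→d25:-→d26:-→d27:-→d28:H4 -> H4
  add 222.184.55.208/28 -> H4 at depth 28
  lookup 9.63.40.1: bits 0000100100111111001010 walk d0:H6→d1:-→d2:-→d3:-→d4:-→d5:-→d6:-→d7:-→d8:H6→d9:-→d10:-→d11:-→d12:-→d13:-→d14:-→d15:-→d16:-→d17:-→d18:-→d19:-→d20:-→d21:-→d22:H5 -> H5
  lookup 9.96.109.94: bits 000010010 walk d0:H6→d1:-→d2:-→d3:-→d4:-→d5:-→d6:-→d7:-→d8:H6→d9:- -> H6
  add 0.0.0.0/0 -> H2 at depth 0
  lookup 9.63.40.1: bits 0000100100111111001010 walk d0:H2→d1:-→d2:-→d3:-→d4:-→d5:-→d6:-→d7:-→d8:H6→d9:-→d10:-→d11:-→d12:-→d13:-→d14:-→d15:-→d16:-→d17:-→d18:-→d19:-→d20:-→d21:-→d22:H5 -> H5
  lookup 222.184.52.49: bits 1101111010111000001101 walk d0:H2→d1:-→d2:-→d3:-→d4:-→d5:-→d6:-→d7:-→d8:-→d9:-→d10:-→d11:-→d12:-→d13:-→d14:-→d15:-→d16:-→d17:-→d18:-→d19:-→d20:H5→d21:-→d22:- -> H5
  add 222.0.0.0/8 -> H2 at depth 8
  lookup 106.197.87.143: bits 01 walk d0:H2→d1:-→d2:- -> H2
  lookup 57.191.121.76: bits 00 walk d0:H2→d1:-→d2:- -> H2
  add 9.63.32.0/20 -> H5 at depth 20
  lookup 222.184.55.208: bits 1101111010111000001101111101 walk d0:H2→d1:-→d2:-→d3:-→d4:-→d5:-→d6:-→d7:-→d8:H2→d9:-→d10:-→d11:-→d12:-→d13:-→d14:-→d15:-→d16:-→d17:-→d18:-→d19:-→d20:H5→d21:-→d22:-→d23:-→d24:-→d25:-→d26:-→d27:-→d28:H4 -> H4
  lookup 204.35.38.216: bits 110 walk d0:H2→d1:-→d2:-→d3:- -> H2
  lookup 9.63.42.6: bits 0000100100111111001010100000 walk d0:H2→d1:-→d2:-→d3:-→d4:-→d5:-→d6:-→d7:-→d8:H6→d9:-→d10:-→d11:-→d12:-→d13:-→d14:-→d15:-→d16:-→d17:-→d18:-→d19:-→d20:H5→d21:-→d22:H5→d23:-→d24:H2→d25:-→d26:-→d27:-→d28:H4 -> H4
  add 69.139.0.0/16 -> H6 at depth 16
  lookup 9.63.40.2: bits 0000100100111111001010 walk d0:H2→d1:-→d2:-→d3:-→d4:-→d5:-→d6:-→d7:-→d8:H6→d9:-→d10:-→d11:-→d12:-→d13:-→d14:-→d15:-→d16:-→d17:-→d18:-→d19:-→d20:H5→d21:-→d22:H5 -> H5
  lookup 69.139.0.13: bits 0100010110001011 walk d0:H2→d1:-→d2:-→d3:-→d4:-→d5:-→d6:-→d7:-→d8:-→d9:-→d10:-→d11:-→d12:-→d13:-→d14:-→d15:-→d16:H6 -> H6
  add 9.48.0.0/12 -> H3 at depth 12
  add 68.0.0.0/6 -> H5 at depth 6

== LOOKUPS ==
["H5","H5","H4","H6","H4","H5","H6","H5","H5","H2","H2","H4","H2","H4","H5","H6"]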